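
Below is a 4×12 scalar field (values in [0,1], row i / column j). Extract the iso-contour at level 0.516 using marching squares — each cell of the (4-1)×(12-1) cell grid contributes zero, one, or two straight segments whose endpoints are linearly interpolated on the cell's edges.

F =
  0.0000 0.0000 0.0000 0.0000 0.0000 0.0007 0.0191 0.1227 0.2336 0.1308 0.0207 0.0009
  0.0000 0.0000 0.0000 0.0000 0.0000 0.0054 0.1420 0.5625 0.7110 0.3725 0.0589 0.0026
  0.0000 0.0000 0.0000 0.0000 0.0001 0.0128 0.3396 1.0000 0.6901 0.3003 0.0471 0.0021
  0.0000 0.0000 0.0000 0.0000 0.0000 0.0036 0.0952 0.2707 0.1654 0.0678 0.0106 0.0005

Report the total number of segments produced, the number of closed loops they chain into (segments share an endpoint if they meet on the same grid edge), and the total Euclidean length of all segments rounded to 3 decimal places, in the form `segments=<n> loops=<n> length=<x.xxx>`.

segments=8 loops=1 length=6.689

cell (0,6): code 0100 → (0.894,7.000)–(1.000,6.889)
cell (0,7): code 1100 → (0.592,8.000)–(0.894,7.000)
cell (0,8): code 1000 → (1.000,8.576)–(0.592,8.000)
cell (1,6): code 0110 → (1.000,6.889)–(2.000,6.267)
cell (1,8): code 1001 → (2.000,8.447)–(1.000,8.576)
cell (2,6): code 0010 → (2.000,6.267)–(2.664,7.000)
cell (2,7): code 0011 → (2.664,7.000)–(2.332,8.000)
cell (2,8): code 0001 → (2.332,8.000)–(2.000,8.447)
total: 8 segments, chained into 1 closed loop(s), length Σ = 6.688903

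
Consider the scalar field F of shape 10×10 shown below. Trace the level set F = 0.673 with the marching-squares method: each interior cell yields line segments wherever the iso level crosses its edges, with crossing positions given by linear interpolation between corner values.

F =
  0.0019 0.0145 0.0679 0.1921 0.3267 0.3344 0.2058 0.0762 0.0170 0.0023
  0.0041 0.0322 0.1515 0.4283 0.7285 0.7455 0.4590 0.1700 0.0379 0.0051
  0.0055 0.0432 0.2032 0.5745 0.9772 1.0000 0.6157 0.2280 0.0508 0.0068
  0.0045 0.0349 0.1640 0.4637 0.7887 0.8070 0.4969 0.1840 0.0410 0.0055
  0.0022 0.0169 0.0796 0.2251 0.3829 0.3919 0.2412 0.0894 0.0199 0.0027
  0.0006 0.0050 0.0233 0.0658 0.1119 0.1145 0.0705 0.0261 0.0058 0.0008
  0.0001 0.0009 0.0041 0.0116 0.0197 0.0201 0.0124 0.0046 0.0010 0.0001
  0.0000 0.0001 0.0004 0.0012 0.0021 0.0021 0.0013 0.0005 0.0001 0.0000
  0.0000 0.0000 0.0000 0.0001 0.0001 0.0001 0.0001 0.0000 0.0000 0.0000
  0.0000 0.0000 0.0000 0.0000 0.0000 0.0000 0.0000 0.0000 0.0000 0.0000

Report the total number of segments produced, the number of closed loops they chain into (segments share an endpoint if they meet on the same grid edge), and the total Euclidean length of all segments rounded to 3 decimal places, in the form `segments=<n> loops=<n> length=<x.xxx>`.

cell (0,3): code 0100 → (0.862,4.000)–(1.000,3.815)
cell (0,4): code 1100 → (0.824,5.000)–(0.862,4.000)
cell (0,5): code 1000 → (1.000,5.253)–(0.824,5.000)
cell (1,3): code 0110 → (1.000,3.815)–(2.000,3.245)
cell (1,5): code 1001 → (2.000,5.851)–(1.000,5.253)
cell (2,3): code 0110 → (2.000,3.245)–(3.000,3.644)
cell (2,5): code 1001 → (3.000,5.432)–(2.000,5.851)
cell (3,3): code 0010 → (3.000,3.644)–(3.285,4.000)
cell (3,4): code 0011 → (3.285,4.000)–(3.323,5.000)
cell (3,5): code 0001 → (3.323,5.000)–(3.000,5.432)
total: 10 segments, chained into 1 closed loop(s), length Σ = 8.013491

segments=10 loops=1 length=8.013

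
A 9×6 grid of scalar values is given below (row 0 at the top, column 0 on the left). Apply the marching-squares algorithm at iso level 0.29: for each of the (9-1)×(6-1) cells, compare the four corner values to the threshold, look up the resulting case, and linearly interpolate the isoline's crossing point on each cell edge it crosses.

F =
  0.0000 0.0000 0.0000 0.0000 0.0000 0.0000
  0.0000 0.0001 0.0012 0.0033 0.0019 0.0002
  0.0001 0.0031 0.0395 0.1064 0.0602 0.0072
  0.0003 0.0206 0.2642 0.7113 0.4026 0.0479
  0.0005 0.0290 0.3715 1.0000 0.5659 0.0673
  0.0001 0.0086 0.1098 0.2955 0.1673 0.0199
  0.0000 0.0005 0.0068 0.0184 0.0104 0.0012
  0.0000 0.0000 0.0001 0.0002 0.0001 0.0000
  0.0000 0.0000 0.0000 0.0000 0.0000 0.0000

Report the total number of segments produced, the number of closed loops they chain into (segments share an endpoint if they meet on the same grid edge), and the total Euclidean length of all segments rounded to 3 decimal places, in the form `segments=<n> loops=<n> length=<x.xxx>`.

cell (2,2): code 0100 → (2.304,3.000)–(3.000,2.058)
cell (2,3): code 1100 → (2.671,4.000)–(2.304,3.000)
cell (2,4): code 1000 → (3.000,4.317)–(2.671,4.000)
cell (3,1): code 0100 → (3.240,2.000)–(4.000,1.762)
cell (3,2): code 1110 → (3.000,2.058)–(3.240,2.000)
cell (3,4): code 1001 → (4.000,4.553)–(3.000,4.317)
cell (4,1): code 0010 → (4.000,1.762)–(4.311,2.000)
cell (4,2): code 0111 → (4.311,2.000)–(5.000,2.970)
cell (4,3): code 1011 → (5.000,3.043)–(4.692,4.000)
cell (4,4): code 0001 → (4.692,4.000)–(4.000,4.553)
cell (5,2): code 0010 → (5.000,2.970)–(5.020,3.000)
cell (5,3): code 0001 → (5.020,3.000)–(5.000,3.043)
total: 12 segments, chained into 1 closed loop(s), length Σ = 8.321211

segments=12 loops=1 length=8.321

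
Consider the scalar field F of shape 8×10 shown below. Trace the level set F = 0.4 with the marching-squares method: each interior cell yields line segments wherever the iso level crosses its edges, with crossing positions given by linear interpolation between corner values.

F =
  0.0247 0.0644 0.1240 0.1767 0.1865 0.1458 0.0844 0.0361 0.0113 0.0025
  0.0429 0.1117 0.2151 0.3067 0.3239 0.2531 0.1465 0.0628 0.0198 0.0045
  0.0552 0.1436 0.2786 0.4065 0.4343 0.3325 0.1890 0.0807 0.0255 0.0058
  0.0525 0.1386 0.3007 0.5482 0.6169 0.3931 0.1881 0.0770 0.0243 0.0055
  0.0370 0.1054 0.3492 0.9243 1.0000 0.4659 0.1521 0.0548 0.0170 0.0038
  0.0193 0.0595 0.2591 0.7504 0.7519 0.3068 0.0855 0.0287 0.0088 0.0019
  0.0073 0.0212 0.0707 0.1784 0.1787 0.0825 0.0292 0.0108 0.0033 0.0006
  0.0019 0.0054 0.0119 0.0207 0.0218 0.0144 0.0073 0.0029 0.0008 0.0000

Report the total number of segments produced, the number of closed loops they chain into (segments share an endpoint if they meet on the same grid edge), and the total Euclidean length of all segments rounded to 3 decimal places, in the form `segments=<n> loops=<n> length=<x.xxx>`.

segments=14 loops=1 length=11.018

cell (1,2): code 0100 → (1.935,3.000)–(2.000,2.949)
cell (1,3): code 1100 → (1.689,4.000)–(1.935,3.000)
cell (1,4): code 1000 → (2.000,4.337)–(1.689,4.000)
cell (2,2): code 0110 → (2.000,2.949)–(3.000,2.401)
cell (2,4): code 1001 → (3.000,4.969)–(2.000,4.337)
cell (3,2): code 0110 → (3.000,2.401)–(4.000,2.088)
cell (3,4): code 1101 → (3.095,5.000)–(3.000,4.969)
cell (3,5): code 1000 → (4.000,5.210)–(3.095,5.000)
cell (4,2): code 0110 → (4.000,2.088)–(5.000,2.287)
cell (4,4): code 1011 → (5.000,4.791)–(4.414,5.000)
cell (4,5): code 0001 → (4.414,5.000)–(4.000,5.210)
cell (5,2): code 0010 → (5.000,2.287)–(5.613,3.000)
cell (5,3): code 0011 → (5.613,3.000)–(5.614,4.000)
cell (5,4): code 0001 → (5.614,4.000)–(5.000,4.791)
total: 14 segments, chained into 1 closed loop(s), length Σ = 11.017914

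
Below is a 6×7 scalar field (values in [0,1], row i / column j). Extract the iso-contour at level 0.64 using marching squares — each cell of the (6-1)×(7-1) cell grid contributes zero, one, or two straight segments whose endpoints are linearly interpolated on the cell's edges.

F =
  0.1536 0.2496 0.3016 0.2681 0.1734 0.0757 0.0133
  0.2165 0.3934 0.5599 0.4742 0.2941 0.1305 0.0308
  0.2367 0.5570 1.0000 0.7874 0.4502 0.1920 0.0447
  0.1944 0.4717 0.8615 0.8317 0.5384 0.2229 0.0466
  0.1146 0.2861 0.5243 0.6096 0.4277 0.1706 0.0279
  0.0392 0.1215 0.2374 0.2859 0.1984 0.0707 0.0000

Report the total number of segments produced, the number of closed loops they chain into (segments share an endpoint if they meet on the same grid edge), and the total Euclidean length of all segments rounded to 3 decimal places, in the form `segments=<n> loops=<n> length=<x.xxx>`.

segments=8 loops=1 length=7.879

cell (1,1): code 0100 → (1.182,2.000)–(2.000,1.187)
cell (1,2): code 1100 → (1.529,3.000)–(1.182,2.000)
cell (1,3): code 1000 → (2.000,3.437)–(1.529,3.000)
cell (2,1): code 0110 → (2.000,1.187)–(3.000,1.432)
cell (2,3): code 1001 → (3.000,3.654)–(2.000,3.437)
cell (3,1): code 0010 → (3.000,1.432)–(3.657,2.000)
cell (3,2): code 0011 → (3.657,2.000)–(3.863,3.000)
cell (3,3): code 0001 → (3.863,3.000)–(3.000,3.654)
total: 8 segments, chained into 1 closed loop(s), length Σ = 7.878838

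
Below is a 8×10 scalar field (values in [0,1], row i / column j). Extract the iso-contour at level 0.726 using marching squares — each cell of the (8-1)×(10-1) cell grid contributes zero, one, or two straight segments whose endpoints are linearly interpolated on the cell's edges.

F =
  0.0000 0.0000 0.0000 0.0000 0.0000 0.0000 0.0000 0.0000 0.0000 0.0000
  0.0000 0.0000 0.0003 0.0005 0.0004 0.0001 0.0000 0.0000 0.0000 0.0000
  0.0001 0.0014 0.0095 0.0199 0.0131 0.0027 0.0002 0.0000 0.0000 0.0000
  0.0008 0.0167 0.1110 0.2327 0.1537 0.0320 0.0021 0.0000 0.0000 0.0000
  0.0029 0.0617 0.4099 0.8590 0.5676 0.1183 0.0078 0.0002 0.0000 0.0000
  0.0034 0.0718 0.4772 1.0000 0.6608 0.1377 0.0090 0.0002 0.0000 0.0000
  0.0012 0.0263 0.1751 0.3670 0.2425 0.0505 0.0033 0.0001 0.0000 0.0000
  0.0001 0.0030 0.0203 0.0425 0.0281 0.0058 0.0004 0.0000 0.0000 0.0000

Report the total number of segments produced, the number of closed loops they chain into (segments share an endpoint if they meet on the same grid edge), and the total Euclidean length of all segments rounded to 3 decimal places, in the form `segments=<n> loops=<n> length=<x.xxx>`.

cell (3,2): code 0100 → (3.788,3.000)–(4.000,2.704)
cell (3,3): code 1000 → (4.000,3.456)–(3.788,3.000)
cell (4,2): code 0110 → (4.000,2.704)–(5.000,2.476)
cell (4,3): code 1001 → (5.000,3.808)–(4.000,3.456)
cell (5,2): code 0010 → (5.000,2.476)–(5.433,3.000)
cell (5,3): code 0001 → (5.433,3.000)–(5.000,3.808)
total: 6 segments, chained into 1 closed loop(s), length Σ = 4.549595

segments=6 loops=1 length=4.550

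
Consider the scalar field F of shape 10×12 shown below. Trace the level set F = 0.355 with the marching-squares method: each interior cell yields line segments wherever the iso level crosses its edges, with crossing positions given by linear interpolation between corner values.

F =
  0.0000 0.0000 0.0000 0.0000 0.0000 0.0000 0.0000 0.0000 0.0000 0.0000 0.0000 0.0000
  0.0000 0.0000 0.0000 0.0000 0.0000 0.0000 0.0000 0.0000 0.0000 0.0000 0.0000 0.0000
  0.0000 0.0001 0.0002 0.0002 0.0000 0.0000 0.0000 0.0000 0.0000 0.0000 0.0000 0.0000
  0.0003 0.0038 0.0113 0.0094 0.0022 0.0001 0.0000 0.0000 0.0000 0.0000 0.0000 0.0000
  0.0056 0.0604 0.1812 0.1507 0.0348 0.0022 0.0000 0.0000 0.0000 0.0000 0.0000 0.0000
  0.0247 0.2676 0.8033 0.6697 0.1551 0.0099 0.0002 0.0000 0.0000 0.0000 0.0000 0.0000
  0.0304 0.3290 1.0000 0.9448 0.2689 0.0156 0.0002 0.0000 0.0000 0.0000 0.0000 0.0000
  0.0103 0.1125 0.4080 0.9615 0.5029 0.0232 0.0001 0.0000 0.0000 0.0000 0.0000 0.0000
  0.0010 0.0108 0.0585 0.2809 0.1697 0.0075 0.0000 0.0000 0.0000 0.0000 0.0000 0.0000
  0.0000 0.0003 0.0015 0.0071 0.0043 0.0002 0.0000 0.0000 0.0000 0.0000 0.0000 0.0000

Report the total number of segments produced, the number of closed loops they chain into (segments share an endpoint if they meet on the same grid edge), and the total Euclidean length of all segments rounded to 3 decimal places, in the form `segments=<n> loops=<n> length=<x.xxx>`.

cell (4,1): code 0100 → (4.279,2.000)–(5.000,1.163)
cell (4,2): code 1100 → (4.394,3.000)–(4.279,2.000)
cell (4,3): code 1000 → (5.000,3.612)–(4.394,3.000)
cell (5,1): code 0110 → (5.000,1.163)–(6.000,1.039)
cell (5,3): code 1001 → (6.000,3.873)–(5.000,3.612)
cell (6,1): code 0110 → (6.000,1.039)–(7.000,1.821)
cell (6,3): code 1101 → (6.368,4.000)–(6.000,3.873)
cell (6,4): code 1000 → (7.000,4.308)–(6.368,4.000)
cell (7,1): code 0010 → (7.000,1.821)–(7.152,2.000)
cell (7,2): code 0011 → (7.152,2.000)–(7.891,3.000)
cell (7,3): code 0011 → (7.891,3.000)–(7.444,4.000)
cell (7,4): code 0001 → (7.444,4.000)–(7.000,4.308)
total: 12 segments, chained into 1 closed loop(s), length Σ = 10.489798

segments=12 loops=1 length=10.490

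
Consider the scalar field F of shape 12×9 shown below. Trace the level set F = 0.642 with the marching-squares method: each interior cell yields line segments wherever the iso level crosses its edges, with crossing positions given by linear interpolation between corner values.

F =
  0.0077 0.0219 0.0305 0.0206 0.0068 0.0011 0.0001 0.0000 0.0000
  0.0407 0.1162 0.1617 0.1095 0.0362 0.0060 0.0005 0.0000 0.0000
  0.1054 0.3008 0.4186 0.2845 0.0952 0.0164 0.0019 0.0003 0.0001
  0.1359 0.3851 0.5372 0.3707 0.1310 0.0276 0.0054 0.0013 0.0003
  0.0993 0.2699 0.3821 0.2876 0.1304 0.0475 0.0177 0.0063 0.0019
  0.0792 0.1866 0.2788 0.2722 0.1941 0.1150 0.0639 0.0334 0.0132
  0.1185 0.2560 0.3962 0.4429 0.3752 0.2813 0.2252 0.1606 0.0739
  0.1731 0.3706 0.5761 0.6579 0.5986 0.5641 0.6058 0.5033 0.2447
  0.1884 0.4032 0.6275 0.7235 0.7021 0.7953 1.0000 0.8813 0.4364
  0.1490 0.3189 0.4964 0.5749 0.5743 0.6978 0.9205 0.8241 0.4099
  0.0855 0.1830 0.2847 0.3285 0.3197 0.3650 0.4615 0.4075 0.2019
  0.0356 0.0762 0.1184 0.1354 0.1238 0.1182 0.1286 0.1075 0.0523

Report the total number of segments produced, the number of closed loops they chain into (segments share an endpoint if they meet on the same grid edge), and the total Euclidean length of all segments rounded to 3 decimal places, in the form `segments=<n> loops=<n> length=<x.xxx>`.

segments=16 loops=1 length=13.415

cell (6,2): code 0100 → (6.926,3.000)–(7.000,2.806)
cell (6,3): code 1000 → (7.000,3.268)–(6.926,3.000)
cell (7,2): code 0110 → (7.000,2.806)–(8.000,2.151)
cell (7,3): code 1101 → (7.419,4.000)–(7.000,3.268)
cell (7,4): code 1100 → (7.337,5.000)–(7.419,4.000)
cell (7,5): code 1100 → (7.092,6.000)–(7.337,5.000)
cell (7,6): code 1100 → (7.367,7.000)–(7.092,6.000)
cell (7,7): code 1000 → (8.000,7.538)–(7.367,7.000)
cell (8,2): code 0010 → (8.000,2.151)–(8.548,3.000)
cell (8,3): code 0011 → (8.548,3.000)–(8.470,4.000)
cell (8,4): code 0111 → (8.470,4.000)–(9.000,4.548)
cell (8,7): code 1001 → (9.000,7.440)–(8.000,7.538)
cell (9,4): code 0010 → (9.000,4.548)–(9.168,5.000)
cell (9,5): code 0011 → (9.168,5.000)–(9.607,6.000)
cell (9,6): code 0011 → (9.607,6.000)–(9.437,7.000)
cell (9,7): code 0001 → (9.437,7.000)–(9.000,7.440)
total: 16 segments, chained into 1 closed loop(s), length Σ = 13.414848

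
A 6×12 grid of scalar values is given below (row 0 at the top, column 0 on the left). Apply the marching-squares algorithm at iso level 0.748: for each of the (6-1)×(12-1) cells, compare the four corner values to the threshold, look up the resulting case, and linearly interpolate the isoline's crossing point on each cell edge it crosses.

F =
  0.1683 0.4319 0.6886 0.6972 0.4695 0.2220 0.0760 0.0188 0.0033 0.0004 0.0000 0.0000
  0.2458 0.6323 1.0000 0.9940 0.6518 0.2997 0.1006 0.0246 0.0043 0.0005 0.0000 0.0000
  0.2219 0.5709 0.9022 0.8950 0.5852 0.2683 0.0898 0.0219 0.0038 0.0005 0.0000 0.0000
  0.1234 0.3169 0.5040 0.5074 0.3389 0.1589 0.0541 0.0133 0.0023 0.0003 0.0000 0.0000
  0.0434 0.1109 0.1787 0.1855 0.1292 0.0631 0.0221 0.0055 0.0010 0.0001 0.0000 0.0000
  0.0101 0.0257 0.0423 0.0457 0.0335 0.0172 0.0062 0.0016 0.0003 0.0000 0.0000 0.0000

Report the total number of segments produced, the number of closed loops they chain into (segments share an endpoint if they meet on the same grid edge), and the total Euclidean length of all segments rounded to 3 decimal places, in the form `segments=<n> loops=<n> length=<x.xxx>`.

segments=8 loops=1 length=7.424

cell (0,1): code 0100 → (0.191,2.000)–(1.000,1.315)
cell (0,2): code 1100 → (0.171,3.000)–(0.191,2.000)
cell (0,3): code 1000 → (1.000,3.719)–(0.171,3.000)
cell (1,1): code 0110 → (1.000,1.315)–(2.000,1.535)
cell (1,3): code 1001 → (2.000,3.474)–(1.000,3.719)
cell (2,1): code 0010 → (2.000,1.535)–(2.387,2.000)
cell (2,2): code 0011 → (2.387,2.000)–(2.379,3.000)
cell (2,3): code 0001 → (2.379,3.000)–(2.000,3.474)
total: 8 segments, chained into 1 closed loop(s), length Σ = 7.424075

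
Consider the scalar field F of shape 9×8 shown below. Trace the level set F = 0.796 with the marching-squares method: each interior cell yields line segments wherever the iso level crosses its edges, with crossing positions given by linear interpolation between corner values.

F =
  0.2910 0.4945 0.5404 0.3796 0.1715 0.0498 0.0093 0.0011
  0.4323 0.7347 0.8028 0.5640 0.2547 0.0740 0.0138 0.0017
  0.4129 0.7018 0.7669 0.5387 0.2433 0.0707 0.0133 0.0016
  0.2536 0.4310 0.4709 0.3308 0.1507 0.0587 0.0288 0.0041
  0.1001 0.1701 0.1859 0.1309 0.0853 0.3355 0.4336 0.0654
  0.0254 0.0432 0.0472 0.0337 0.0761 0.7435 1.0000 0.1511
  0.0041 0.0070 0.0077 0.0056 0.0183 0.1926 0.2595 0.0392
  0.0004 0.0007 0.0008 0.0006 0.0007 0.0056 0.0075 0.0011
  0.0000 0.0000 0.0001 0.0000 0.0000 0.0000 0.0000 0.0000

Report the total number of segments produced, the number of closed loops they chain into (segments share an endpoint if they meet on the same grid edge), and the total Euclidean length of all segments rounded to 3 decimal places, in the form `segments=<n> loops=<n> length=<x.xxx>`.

segments=8 loops=2 length=3.061

cell (0,1): code 0100 → (0.974,2.000)–(1.000,1.900)
cell (0,2): code 1000 → (1.000,2.028)–(0.974,2.000)
cell (1,1): code 0010 → (1.000,1.900)–(1.189,2.000)
cell (1,2): code 0001 → (1.189,2.000)–(1.000,2.028)
cell (4,5): code 0100 → (4.640,6.000)–(5.000,5.205)
cell (4,6): code 1000 → (5.000,6.240)–(4.640,6.000)
cell (5,5): code 0010 → (5.000,5.205)–(5.275,6.000)
cell (5,6): code 0001 → (5.275,6.000)–(5.000,6.240)
total: 8 segments, chained into 2 closed loop(s), length Σ = 3.060641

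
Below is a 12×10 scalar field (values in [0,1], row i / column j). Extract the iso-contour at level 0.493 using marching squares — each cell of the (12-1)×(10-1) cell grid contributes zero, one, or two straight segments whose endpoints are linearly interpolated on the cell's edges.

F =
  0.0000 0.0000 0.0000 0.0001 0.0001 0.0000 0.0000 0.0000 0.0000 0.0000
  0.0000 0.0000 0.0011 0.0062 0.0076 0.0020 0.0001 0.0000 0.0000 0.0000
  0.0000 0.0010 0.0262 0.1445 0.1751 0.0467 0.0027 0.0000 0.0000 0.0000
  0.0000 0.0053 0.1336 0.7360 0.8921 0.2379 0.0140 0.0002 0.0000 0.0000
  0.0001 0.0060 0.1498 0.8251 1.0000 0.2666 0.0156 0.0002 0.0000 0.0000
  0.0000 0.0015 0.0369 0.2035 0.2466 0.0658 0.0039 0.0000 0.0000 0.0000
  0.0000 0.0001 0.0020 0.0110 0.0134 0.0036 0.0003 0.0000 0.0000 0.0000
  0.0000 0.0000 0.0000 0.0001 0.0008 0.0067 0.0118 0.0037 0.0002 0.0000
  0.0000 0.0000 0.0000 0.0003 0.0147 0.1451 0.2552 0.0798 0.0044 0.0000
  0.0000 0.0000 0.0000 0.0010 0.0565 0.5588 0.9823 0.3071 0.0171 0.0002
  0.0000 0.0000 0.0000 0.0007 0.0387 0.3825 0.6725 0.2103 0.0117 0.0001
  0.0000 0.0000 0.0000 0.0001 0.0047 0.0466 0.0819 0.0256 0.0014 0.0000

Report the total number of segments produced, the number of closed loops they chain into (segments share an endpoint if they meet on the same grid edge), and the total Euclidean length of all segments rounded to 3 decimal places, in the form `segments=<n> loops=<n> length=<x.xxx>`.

cell (2,2): code 0100 → (2.589,3.000)–(3.000,2.597)
cell (2,3): code 1100 → (2.443,4.000)–(2.589,3.000)
cell (2,4): code 1000 → (3.000,4.610)–(2.443,4.000)
cell (3,2): code 0110 → (3.000,2.597)–(4.000,2.508)
cell (3,4): code 1001 → (4.000,4.691)–(3.000,4.610)
cell (4,2): code 0010 → (4.000,2.508)–(4.534,3.000)
cell (4,3): code 0011 → (4.534,3.000)–(4.673,4.000)
cell (4,4): code 0001 → (4.673,4.000)–(4.000,4.691)
cell (8,4): code 0100 → (8.841,5.000)–(9.000,4.869)
cell (8,5): code 1100 → (8.327,6.000)–(8.841,5.000)
cell (8,6): code 1000 → (9.000,6.725)–(8.327,6.000)
cell (9,4): code 0010 → (9.000,4.869)–(9.373,5.000)
cell (9,5): code 0111 → (9.373,5.000)–(10.000,5.381)
cell (9,6): code 1001 → (10.000,6.388)–(9.000,6.725)
cell (10,5): code 0010 → (10.000,5.381)–(10.304,6.000)
cell (10,6): code 0001 → (10.304,6.000)–(10.000,6.388)
total: 16 segments, chained into 2 closed loop(s), length Σ = 12.805948

segments=16 loops=2 length=12.806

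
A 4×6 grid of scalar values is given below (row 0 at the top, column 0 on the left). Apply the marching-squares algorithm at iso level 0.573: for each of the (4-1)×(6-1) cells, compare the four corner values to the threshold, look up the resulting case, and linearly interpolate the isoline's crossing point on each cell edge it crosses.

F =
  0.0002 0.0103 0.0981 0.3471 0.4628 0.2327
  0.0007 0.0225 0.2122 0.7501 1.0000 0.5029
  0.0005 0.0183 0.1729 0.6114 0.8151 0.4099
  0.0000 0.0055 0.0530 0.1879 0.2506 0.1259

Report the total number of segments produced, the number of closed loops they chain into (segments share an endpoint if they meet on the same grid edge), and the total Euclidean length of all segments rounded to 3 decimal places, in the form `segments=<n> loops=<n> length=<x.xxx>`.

segments=8 loops=1 length=6.760

cell (0,2): code 0100 → (0.561,3.000)–(1.000,2.671)
cell (0,3): code 1100 → (0.205,4.000)–(0.561,3.000)
cell (0,4): code 1000 → (1.000,4.859)–(0.205,4.000)
cell (1,2): code 0110 → (1.000,2.671)–(2.000,2.912)
cell (1,4): code 1001 → (2.000,4.597)–(1.000,4.859)
cell (2,2): code 0010 → (2.000,2.912)–(2.091,3.000)
cell (2,3): code 0011 → (2.091,3.000)–(2.429,4.000)
cell (2,4): code 0001 → (2.429,4.000)–(2.000,4.597)
total: 8 segments, chained into 1 closed loop(s), length Σ = 6.760298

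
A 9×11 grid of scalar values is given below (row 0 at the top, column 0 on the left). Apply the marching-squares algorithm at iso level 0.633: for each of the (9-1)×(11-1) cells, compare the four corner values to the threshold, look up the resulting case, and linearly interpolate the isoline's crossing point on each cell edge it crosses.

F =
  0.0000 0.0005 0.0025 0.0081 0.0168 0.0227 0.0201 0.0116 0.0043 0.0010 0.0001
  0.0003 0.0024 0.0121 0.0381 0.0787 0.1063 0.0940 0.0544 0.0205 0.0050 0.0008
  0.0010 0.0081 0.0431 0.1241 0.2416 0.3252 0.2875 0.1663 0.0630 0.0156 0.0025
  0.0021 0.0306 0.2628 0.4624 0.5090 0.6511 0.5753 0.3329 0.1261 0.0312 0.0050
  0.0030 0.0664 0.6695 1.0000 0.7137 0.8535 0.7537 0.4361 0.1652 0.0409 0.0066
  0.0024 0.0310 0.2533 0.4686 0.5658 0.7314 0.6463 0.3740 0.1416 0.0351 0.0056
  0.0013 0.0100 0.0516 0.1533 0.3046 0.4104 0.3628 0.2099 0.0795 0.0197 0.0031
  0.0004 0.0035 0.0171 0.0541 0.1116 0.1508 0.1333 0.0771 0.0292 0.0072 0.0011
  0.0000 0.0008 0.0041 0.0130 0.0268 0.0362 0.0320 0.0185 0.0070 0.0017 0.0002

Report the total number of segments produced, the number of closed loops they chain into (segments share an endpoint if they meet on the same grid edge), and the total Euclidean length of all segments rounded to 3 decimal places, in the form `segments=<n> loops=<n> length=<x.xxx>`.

segments=16 loops=1 length=11.078

cell (2,4): code 0100 → (2.944,5.000)–(3.000,4.873)
cell (2,5): code 1000 → (3.000,5.239)–(2.944,5.000)
cell (3,1): code 0100 → (3.910,2.000)–(4.000,1.939)
cell (3,2): code 1100 → (3.317,3.000)–(3.910,2.000)
cell (3,3): code 1100 → (3.606,4.000)–(3.317,3.000)
cell (3,4): code 1110 → (3.000,4.873)–(3.606,4.000)
cell (3,5): code 1101 → (3.323,6.000)–(3.000,5.239)
cell (3,6): code 1000 → (4.000,6.380)–(3.323,6.000)
cell (4,1): code 0010 → (4.000,1.939)–(4.088,2.000)
cell (4,2): code 0011 → (4.088,2.000)–(4.691,3.000)
cell (4,3): code 0011 → (4.691,3.000)–(4.546,4.000)
cell (4,4): code 0111 → (4.546,4.000)–(5.000,4.406)
cell (4,6): code 1001 → (5.000,6.049)–(4.000,6.380)
cell (5,4): code 0010 → (5.000,4.406)–(5.307,5.000)
cell (5,5): code 0011 → (5.307,5.000)–(5.047,6.000)
cell (5,6): code 0001 → (5.047,6.000)–(5.000,6.049)
total: 16 segments, chained into 1 closed loop(s), length Σ = 11.077851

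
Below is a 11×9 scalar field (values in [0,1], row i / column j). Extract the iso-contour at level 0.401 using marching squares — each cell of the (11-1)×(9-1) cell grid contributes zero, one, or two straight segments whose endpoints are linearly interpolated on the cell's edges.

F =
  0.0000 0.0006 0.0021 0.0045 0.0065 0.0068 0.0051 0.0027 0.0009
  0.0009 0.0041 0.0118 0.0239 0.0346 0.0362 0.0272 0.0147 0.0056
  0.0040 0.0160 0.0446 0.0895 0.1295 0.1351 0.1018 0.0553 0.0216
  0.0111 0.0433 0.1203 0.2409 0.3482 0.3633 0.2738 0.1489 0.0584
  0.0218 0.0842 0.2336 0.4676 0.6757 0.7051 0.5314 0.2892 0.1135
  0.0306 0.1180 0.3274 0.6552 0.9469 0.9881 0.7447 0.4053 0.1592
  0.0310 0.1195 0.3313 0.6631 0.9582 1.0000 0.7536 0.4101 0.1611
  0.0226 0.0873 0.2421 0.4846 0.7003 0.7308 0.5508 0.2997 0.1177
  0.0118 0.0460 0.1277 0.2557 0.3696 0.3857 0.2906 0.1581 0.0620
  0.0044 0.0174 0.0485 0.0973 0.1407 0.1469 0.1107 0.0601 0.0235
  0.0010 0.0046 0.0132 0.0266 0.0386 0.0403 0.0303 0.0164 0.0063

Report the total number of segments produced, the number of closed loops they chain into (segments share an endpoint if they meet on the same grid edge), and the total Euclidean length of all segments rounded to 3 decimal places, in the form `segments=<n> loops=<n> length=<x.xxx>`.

cell (3,2): code 0100 → (3.706,3.000)–(4.000,2.715)
cell (3,3): code 1100 → (3.161,4.000)–(3.706,3.000)
cell (3,4): code 1100 → (3.110,5.000)–(3.161,4.000)
cell (3,5): code 1100 → (3.494,6.000)–(3.110,5.000)
cell (3,6): code 1000 → (4.000,6.538)–(3.494,6.000)
cell (4,2): code 0110 → (4.000,2.715)–(5.000,2.225)
cell (4,6): code 1101 → (4.963,7.000)–(4.000,6.538)
cell (4,7): code 1000 → (5.000,7.017)–(4.963,7.000)
cell (5,2): code 0110 → (5.000,2.225)–(6.000,2.210)
cell (5,7): code 1001 → (6.000,7.037)–(5.000,7.017)
cell (6,2): code 0110 → (6.000,2.210)–(7.000,2.655)
cell (6,6): code 1011 → (7.000,6.597)–(6.082,7.000)
cell (6,7): code 0001 → (6.082,7.000)–(6.000,7.037)
cell (7,2): code 0010 → (7.000,2.655)–(7.365,3.000)
cell (7,3): code 0011 → (7.365,3.000)–(7.905,4.000)
cell (7,4): code 0011 → (7.905,4.000)–(7.956,5.000)
cell (7,5): code 0011 → (7.956,5.000)–(7.576,6.000)
cell (7,6): code 0001 → (7.576,6.000)–(7.000,6.597)
total: 18 segments, chained into 1 closed loop(s), length Σ = 15.308169

segments=18 loops=1 length=15.308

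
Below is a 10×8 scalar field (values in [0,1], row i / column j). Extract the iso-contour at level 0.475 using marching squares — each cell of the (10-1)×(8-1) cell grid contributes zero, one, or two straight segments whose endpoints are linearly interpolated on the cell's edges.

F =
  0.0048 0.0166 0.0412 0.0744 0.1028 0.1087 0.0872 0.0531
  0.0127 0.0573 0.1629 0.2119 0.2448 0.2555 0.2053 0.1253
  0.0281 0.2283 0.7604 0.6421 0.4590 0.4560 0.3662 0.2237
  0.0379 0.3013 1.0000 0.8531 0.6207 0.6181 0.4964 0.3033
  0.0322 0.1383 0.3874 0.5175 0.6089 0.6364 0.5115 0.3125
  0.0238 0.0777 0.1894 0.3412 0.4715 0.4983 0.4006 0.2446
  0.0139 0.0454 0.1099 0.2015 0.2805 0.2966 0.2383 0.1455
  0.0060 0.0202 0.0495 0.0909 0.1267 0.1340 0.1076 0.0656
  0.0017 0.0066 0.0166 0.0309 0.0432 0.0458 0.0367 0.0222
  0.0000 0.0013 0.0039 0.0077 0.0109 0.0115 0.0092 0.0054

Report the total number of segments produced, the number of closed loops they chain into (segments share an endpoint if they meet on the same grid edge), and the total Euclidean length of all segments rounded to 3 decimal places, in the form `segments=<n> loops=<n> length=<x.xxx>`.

cell (1,1): code 0100 → (1.522,2.000)–(2.000,1.464)
cell (1,2): code 1100 → (1.612,3.000)–(1.522,2.000)
cell (1,3): code 1000 → (2.000,3.913)–(1.612,3.000)
cell (2,1): code 0110 → (2.000,1.464)–(3.000,1.249)
cell (2,3): code 1101 → (2.099,4.000)–(2.000,3.913)
cell (2,4): code 1100 → (2.117,5.000)–(2.099,4.000)
cell (2,5): code 1100 → (2.836,6.000)–(2.117,5.000)
cell (2,6): code 1000 → (3.000,6.111)–(2.836,6.000)
cell (3,1): code 0010 → (3.000,1.249)–(3.857,2.000)
cell (3,2): code 0111 → (3.857,2.000)–(4.000,2.673)
cell (3,6): code 1001 → (4.000,6.183)–(3.000,6.111)
cell (4,2): code 0010 → (4.000,2.673)–(4.241,3.000)
cell (4,3): code 0011 → (4.241,3.000)–(4.975,4.000)
cell (4,4): code 0111 → (4.975,4.000)–(5.000,4.131)
cell (4,5): code 1011 → (5.000,5.238)–(4.329,6.000)
cell (4,6): code 0001 → (4.329,6.000)–(4.000,6.183)
cell (5,4): code 0010 → (5.000,4.131)–(5.116,5.000)
cell (5,5): code 0001 → (5.116,5.000)–(5.000,5.238)
total: 18 segments, chained into 1 closed loop(s), length Σ = 13.442242

segments=18 loops=1 length=13.442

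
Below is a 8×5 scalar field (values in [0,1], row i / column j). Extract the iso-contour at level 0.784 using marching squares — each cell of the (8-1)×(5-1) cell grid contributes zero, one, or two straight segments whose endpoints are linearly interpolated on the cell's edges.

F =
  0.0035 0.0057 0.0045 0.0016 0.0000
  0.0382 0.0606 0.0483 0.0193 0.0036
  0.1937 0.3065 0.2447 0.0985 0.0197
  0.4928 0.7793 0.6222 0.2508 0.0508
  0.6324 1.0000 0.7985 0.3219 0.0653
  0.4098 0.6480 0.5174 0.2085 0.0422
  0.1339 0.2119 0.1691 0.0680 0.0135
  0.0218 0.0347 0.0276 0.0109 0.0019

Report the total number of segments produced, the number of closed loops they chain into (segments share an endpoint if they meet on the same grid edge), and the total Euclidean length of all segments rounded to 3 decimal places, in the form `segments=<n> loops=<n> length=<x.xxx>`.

cell (3,0): code 0100 → (3.021,1.000)–(4.000,0.412)
cell (3,1): code 1100 → (3.918,2.000)–(3.021,1.000)
cell (3,2): code 1000 → (4.000,2.030)–(3.918,2.000)
cell (4,0): code 0010 → (4.000,0.412)–(4.614,1.000)
cell (4,1): code 0011 → (4.614,1.000)–(4.052,2.000)
cell (4,2): code 0001 → (4.052,2.000)–(4.000,2.030)
total: 6 segments, chained into 1 closed loop(s), length Σ = 4.628849

segments=6 loops=1 length=4.629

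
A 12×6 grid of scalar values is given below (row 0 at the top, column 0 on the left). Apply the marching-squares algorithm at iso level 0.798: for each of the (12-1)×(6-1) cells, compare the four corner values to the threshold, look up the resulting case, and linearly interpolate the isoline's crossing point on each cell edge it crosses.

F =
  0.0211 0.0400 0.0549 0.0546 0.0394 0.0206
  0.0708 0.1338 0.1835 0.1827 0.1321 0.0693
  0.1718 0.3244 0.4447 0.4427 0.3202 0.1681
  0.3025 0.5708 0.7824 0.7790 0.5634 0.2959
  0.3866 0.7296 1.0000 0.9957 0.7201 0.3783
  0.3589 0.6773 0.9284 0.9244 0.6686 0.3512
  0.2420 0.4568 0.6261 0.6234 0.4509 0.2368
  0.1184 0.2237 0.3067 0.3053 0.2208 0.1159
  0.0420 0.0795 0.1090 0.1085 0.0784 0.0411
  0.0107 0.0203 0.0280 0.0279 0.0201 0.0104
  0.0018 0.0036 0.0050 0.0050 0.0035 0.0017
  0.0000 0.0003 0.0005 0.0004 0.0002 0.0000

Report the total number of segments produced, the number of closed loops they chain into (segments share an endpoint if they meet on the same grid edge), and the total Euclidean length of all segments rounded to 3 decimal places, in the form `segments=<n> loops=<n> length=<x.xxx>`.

segments=8 loops=1 length=7.726

cell (3,1): code 0100 → (3.072,2.000)–(4.000,1.253)
cell (3,2): code 1100 → (3.088,3.000)–(3.072,2.000)
cell (3,3): code 1000 → (4.000,3.717)–(3.088,3.000)
cell (4,1): code 0110 → (4.000,1.253)–(5.000,1.481)
cell (4,3): code 1001 → (5.000,3.494)–(4.000,3.717)
cell (5,1): code 0010 → (5.000,1.481)–(5.431,2.000)
cell (5,2): code 0011 → (5.431,2.000)–(5.420,3.000)
cell (5,3): code 0001 → (5.420,3.000)–(5.000,3.494)
total: 8 segments, chained into 1 closed loop(s), length Σ = 7.726104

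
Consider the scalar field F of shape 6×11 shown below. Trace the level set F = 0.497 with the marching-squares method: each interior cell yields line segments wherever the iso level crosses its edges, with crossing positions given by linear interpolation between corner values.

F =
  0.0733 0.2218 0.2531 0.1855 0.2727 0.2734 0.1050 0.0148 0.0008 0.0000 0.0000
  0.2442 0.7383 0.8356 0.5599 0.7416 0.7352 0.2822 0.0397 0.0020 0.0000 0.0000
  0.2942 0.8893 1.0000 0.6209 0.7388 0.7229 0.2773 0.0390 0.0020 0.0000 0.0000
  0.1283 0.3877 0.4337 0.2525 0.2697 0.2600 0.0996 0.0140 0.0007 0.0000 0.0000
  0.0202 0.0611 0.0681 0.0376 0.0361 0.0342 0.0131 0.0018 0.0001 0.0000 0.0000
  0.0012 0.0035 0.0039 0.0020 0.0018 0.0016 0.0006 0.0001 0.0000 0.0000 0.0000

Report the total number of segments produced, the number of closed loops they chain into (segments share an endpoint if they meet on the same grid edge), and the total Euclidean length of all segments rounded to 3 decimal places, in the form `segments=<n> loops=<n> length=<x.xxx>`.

segments=14 loops=1 length=13.467

cell (0,0): code 0100 → (0.533,1.000)–(1.000,0.512)
cell (0,1): code 1100 → (0.419,2.000)–(0.533,1.000)
cell (0,2): code 1100 → (0.832,3.000)–(0.419,2.000)
cell (0,3): code 1100 → (0.478,4.000)–(0.832,3.000)
cell (0,4): code 1100 → (0.484,5.000)–(0.478,4.000)
cell (0,5): code 1000 → (1.000,5.526)–(0.484,5.000)
cell (1,0): code 0110 → (1.000,0.512)–(2.000,0.341)
cell (1,5): code 1001 → (2.000,5.507)–(1.000,5.526)
cell (2,0): code 0010 → (2.000,0.341)–(2.782,1.000)
cell (2,1): code 0011 → (2.782,1.000)–(2.888,2.000)
cell (2,2): code 0011 → (2.888,2.000)–(2.336,3.000)
cell (2,3): code 0011 → (2.336,3.000)–(2.515,4.000)
cell (2,4): code 0011 → (2.515,4.000)–(2.488,5.000)
cell (2,5): code 0001 → (2.488,5.000)–(2.000,5.507)
total: 14 segments, chained into 1 closed loop(s), length Σ = 13.466958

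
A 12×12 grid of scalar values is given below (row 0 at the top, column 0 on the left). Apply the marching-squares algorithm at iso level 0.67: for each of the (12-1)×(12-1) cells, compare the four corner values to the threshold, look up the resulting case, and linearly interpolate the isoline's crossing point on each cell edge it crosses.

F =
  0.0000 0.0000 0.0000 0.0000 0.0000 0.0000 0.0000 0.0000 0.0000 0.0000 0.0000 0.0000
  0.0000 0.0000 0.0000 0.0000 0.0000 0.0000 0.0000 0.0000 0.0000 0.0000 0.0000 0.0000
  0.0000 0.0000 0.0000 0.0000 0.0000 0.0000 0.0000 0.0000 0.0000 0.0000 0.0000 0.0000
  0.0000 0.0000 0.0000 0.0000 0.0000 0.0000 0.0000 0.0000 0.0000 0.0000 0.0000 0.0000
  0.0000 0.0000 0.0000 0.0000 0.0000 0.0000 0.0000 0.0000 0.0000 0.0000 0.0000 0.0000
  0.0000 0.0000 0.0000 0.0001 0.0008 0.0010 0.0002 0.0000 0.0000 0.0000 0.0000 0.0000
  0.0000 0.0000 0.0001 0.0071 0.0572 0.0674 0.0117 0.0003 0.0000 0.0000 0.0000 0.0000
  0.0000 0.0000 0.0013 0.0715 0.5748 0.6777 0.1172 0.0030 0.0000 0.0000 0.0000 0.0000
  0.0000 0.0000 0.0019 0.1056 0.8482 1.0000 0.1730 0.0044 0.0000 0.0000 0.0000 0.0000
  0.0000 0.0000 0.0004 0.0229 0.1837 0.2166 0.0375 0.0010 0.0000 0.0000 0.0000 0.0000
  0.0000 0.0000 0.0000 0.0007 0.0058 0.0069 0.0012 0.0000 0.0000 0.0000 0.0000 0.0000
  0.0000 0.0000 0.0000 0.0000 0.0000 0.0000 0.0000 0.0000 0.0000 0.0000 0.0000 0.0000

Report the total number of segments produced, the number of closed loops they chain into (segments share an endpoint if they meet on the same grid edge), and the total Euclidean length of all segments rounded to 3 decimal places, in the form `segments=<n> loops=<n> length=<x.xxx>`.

segments=8 loops=1 length=4.801

cell (6,4): code 0100 → (6.987,5.000)–(7.000,4.925)
cell (6,5): code 1000 → (7.000,5.014)–(6.987,5.000)
cell (7,3): code 0100 → (7.348,4.000)–(8.000,3.760)
cell (7,4): code 1110 → (7.000,4.925)–(7.348,4.000)
cell (7,5): code 1001 → (8.000,5.399)–(7.000,5.014)
cell (8,3): code 0010 → (8.000,3.760)–(8.268,4.000)
cell (8,4): code 0011 → (8.268,4.000)–(8.421,5.000)
cell (8,5): code 0001 → (8.421,5.000)–(8.000,5.399)
total: 8 segments, chained into 1 closed loop(s), length Σ = 4.801031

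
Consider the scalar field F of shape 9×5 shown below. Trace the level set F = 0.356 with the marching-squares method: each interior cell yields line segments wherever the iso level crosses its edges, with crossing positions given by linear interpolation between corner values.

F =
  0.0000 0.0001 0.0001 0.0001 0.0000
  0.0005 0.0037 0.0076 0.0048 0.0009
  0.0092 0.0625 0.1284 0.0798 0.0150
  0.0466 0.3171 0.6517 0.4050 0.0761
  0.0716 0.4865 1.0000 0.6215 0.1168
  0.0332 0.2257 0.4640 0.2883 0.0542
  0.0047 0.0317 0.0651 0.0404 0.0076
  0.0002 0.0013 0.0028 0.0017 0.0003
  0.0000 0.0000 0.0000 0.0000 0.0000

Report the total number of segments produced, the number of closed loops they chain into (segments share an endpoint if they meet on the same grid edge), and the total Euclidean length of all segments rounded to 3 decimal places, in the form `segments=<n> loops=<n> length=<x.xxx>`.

segments=12 loops=1 length=8.423

cell (2,1): code 0100 → (2.435,2.000)–(3.000,1.116)
cell (2,2): code 1100 → (2.849,3.000)–(2.435,2.000)
cell (2,3): code 1000 → (3.000,3.149)–(2.849,3.000)
cell (3,0): code 0100 → (3.230,1.000)–(4.000,0.685)
cell (3,1): code 1110 → (3.000,1.116)–(3.230,1.000)
cell (3,3): code 1001 → (4.000,3.526)–(3.000,3.149)
cell (4,0): code 0010 → (4.000,0.685)–(4.500,1.000)
cell (4,1): code 0111 → (4.500,1.000)–(5.000,1.547)
cell (4,2): code 1011 → (5.000,2.615)–(4.797,3.000)
cell (4,3): code 0001 → (4.797,3.000)–(4.000,3.526)
cell (5,1): code 0010 → (5.000,1.547)–(5.271,2.000)
cell (5,2): code 0001 → (5.271,2.000)–(5.000,2.615)
total: 12 segments, chained into 1 closed loop(s), length Σ = 8.423228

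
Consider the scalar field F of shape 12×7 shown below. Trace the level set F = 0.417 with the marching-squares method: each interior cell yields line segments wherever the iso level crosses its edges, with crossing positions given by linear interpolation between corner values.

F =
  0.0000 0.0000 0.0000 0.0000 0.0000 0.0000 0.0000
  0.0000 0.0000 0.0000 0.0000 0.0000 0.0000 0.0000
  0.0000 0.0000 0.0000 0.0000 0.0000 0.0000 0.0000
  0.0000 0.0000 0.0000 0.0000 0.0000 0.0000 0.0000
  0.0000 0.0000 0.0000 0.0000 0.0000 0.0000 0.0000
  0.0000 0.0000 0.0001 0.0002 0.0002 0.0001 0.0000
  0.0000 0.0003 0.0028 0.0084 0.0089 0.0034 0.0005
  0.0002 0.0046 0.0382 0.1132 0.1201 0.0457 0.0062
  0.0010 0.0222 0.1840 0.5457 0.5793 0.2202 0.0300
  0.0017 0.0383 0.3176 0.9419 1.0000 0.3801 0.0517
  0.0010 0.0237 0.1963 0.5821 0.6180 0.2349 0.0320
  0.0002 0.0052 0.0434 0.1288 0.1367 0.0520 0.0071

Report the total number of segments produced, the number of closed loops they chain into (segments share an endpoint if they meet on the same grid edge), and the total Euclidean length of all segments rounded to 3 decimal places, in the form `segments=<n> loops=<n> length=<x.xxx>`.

cell (7,2): code 0100 → (7.702,3.000)–(8.000,2.644)
cell (7,3): code 1100 → (7.647,4.000)–(7.702,3.000)
cell (7,4): code 1000 → (8.000,4.452)–(7.647,4.000)
cell (8,2): code 0110 → (8.000,2.644)–(9.000,2.159)
cell (8,4): code 1001 → (9.000,4.940)–(8.000,4.452)
cell (9,2): code 0110 → (9.000,2.159)–(10.000,2.572)
cell (9,4): code 1001 → (10.000,4.525)–(9.000,4.940)
cell (10,2): code 0010 → (10.000,2.572)–(10.364,3.000)
cell (10,3): code 0011 → (10.364,3.000)–(10.418,4.000)
cell (10,4): code 0001 → (10.418,4.000)–(10.000,4.525)
total: 10 segments, chained into 1 closed loop(s), length Σ = 8.662324

segments=10 loops=1 length=8.662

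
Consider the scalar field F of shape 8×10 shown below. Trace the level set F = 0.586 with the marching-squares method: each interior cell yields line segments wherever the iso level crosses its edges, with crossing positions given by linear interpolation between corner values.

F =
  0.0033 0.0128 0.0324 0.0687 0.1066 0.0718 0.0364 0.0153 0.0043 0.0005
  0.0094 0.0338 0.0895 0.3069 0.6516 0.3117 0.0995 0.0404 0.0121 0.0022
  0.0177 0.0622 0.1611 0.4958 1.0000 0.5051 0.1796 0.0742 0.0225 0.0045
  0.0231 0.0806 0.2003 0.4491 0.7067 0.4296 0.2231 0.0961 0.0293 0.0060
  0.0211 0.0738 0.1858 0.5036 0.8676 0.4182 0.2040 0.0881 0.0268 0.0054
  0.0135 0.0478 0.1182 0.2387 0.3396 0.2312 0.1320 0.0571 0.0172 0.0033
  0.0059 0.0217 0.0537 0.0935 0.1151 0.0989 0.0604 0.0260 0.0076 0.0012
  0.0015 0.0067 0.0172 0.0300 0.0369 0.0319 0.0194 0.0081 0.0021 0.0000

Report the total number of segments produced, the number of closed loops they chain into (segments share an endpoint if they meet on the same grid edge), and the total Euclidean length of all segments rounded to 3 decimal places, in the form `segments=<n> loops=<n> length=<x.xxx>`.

segments=10 loops=1 length=8.788

cell (0,3): code 0100 → (0.880,4.000)–(1.000,3.810)
cell (0,4): code 1000 → (1.000,4.193)–(0.880,4.000)
cell (1,3): code 0110 → (1.000,3.810)–(2.000,3.179)
cell (1,4): code 1001 → (2.000,4.837)–(1.000,4.193)
cell (2,3): code 0110 → (2.000,3.179)–(3.000,3.531)
cell (2,4): code 1001 → (3.000,4.436)–(2.000,4.837)
cell (3,3): code 0110 → (3.000,3.531)–(4.000,3.226)
cell (3,4): code 1001 → (4.000,4.627)–(3.000,4.436)
cell (4,3): code 0010 → (4.000,3.226)–(4.533,4.000)
cell (4,4): code 0001 → (4.533,4.000)–(4.000,4.627)
total: 10 segments, chained into 1 closed loop(s), length Σ = 8.787936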